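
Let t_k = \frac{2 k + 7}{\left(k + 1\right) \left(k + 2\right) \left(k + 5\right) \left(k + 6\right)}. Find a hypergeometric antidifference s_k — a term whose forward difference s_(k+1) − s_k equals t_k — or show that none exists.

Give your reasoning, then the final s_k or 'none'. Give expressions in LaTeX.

s_k = \frac{k \left(k + 6\right)}{5 \left(k^{2} + 6 k + 5\right)}

The ratio is (k + 1)*(k + 5)*(2*k + 9)/((k + 3)*(k + 7)*(2*k + 7)).
A = k + 1, B = k + 7, C = k**3 + 21*k**2/2 + 73*k/2 + 42.
f must satisfy (k + 1)·f(k+1) − (k + 6)·f(k) = k**3 + 21*k**2/2 + 73*k/2 + 42.
From deg A=1, deg B=1, deg C=3: d=5.
Solve for f: f(k) = k*(k + 2)*(k + 3)*(k + 4)*(k + 6)/10 (degree 5 ≤ 5).
Certificate R = B(k−1)f/C = k*(k + 2)*(k + 6)**2/(5*(2*k + 7)) gives s_k = k*(k + 6)/(5*(k**2 + 6*k + 5)).
Check: Δs_k = (2*k + 7)/(k**4 + 14*k**3 + 65*k**2 + 112*k + 60). ✓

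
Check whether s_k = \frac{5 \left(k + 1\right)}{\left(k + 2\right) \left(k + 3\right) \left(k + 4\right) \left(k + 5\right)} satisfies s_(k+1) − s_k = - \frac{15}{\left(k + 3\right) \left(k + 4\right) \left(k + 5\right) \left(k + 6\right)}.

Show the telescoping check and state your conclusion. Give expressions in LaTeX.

Invalid: residual \frac{20}{k^{5} + 20 k^{4} + 155 k^{3} + 580 k^{2} + 1044 k + 720} ≠ 0.

s_(k+1) = 5*(k + 2)/((k + 3)*(k + 4)*(k + 5)*(k + 6))
s_(k+1) − s_k = 5*(-3*k - 2)/(k**5 + 20*k**4 + 155*k**3 + 580*k**2 + 1044*k + 720)
(s_(k+1) − s_k) − t_k = 20/(k**5 + 20*k**4 + 155*k**3 + 580*k**2 + 1044*k + 720)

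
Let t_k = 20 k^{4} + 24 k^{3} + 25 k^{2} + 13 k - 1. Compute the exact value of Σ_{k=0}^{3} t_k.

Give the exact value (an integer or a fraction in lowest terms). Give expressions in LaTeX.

Σ = 3248

Step 1: r(k) = (20*k**4 + 104*k**3 + 217*k**2 + 215*k + 81)/(20*k**4 + 24*k**3 + 25*k**2 + 13*k - 1).
So A=1 and B=1, with C=k**4 + 6*k**3/5 + 5*k**2/4 + 13*k/20 - 1/20.
Need (1)·f(k+1) − (1)·f(k) = k**4 + 6*k**3/5 + 5*k**2/4 + 13*k/20 - 1/20.
From deg A=0, deg B=0, deg C=4: d=5.
Solving with deg f ≤ 5: f(k) = k*(4*k**4 - 4*k**3 + 3*k**2 - 4)/20.
Then R = B(k−1)f/C = k*(4*k**4 - 4*k**3 + 3*k**2 - 4)/(20*k**4 + 24*k**3 + 25*k**2 + 13*k - 1), so s_k = R(k)·t_k = k*(4*k**4 - 4*k**3 + 3*k**2 - 4).
Verify: 20*k**4 + 24*k**3 + 25*k**2 + 13*k - 1 matches t_k.
Evaluate s at k=4 and k=0: 3248 and 0; difference 3248.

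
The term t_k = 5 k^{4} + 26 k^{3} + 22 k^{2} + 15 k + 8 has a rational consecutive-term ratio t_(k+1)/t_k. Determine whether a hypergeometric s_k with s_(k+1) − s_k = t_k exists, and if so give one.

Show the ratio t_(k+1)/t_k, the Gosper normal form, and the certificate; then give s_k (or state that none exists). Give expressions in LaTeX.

The ratio is (5*k**4 + 46*k**3 + 130*k**2 + 157*k + 76)/(5*k**4 + 26*k**3 + 22*k**2 + 15*k + 8).
A = 1, B = 1, C = k**4 + 26*k**3/5 + 22*k**2/5 + 3*k + 8/5.
Need (1)·f(k+1) − (1)·f(k) = k**4 + 26*k**3/5 + 22*k**2/5 + 3*k + 8/5.
From deg A=0, deg B=0, deg C=4: d=5.
Solve for f: f(k) = k*(k**4 + 4*k**3 - 4*k**2 + 3*k + 4)/5 (degree 5 ≤ 5).
Certificate R = B(k−1)f/C = k*(k**4 + 4*k**3 - 4*k**2 + 3*k + 4)/(5*k**4 + 26*k**3 + 22*k**2 + 15*k + 8) gives s_k = k*(k**4 + 4*k**3 - 4*k**2 + 3*k + 4).
Check: Δs_k = 5*k**4 + 26*k**3 + 22*k**2 + 15*k + 8. ✓

s_k = k \left(k^{4} + 4 k^{3} - 4 k^{2} + 3 k + 4\right)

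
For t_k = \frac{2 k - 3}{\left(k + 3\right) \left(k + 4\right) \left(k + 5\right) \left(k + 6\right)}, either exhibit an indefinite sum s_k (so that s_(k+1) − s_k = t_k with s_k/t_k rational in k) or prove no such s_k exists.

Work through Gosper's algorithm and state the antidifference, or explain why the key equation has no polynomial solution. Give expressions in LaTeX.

s_k = - \frac{k}{\left(k + 3\right) \left(k + 4\right) \left(k + 5\right)}

r(k) = (k + 3)*(2*k - 1)/((k + 7)*(2*k - 3)) after simplifying.
Factor: A=k + 3; B=k + 7; C=k - 3/2.
Set up (k + 3)·f(k+1) − (k + 6)·f(k) − (k - 3/2) = 0.
deg f ≤ 3 (via 1,1,1).
Coefficient equations give f(k) = -k/2.
Certificate R = B(k−1)f/C = -k*(k + 6)/(2*k - 3) gives s_k = -k/((k + 3)*(k + 4)*(k + 5)).
Δs = (2*k - 3)/(k**4 + 18*k**3 + 119*k**2 + 342*k + 360), as required.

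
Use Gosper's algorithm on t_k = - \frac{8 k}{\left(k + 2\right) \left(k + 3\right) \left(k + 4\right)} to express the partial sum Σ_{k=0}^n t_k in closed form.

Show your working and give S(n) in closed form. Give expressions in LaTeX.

Ratio r(k) = (k + 1)*(k + 2)/(k*(k + 5)).
So A=k + 2 and B=k + 5, with C=k.
Solve (k + 2)·f(k+1) − (k + 4)·f(k) = k.
Bound: deg f ≤ 2.
Match coefficients ⇒ f(k) = k*(k - 1)/6.
R(k) = B(k−1)·f(k)/C(k) = (k - 1)*(k + 4)/6; s_k = R·t_k = 4*k*(1 - k)/(3*(k + 2)*(k + 3)).
s_(k+1) − s_k = -8*k/(k**3 + 9*k**2 + 26*k + 24) = t_k.
Σ_(k=0)^n t_k = s_(n+1) − s_(0) = (4*n*(-n - 1)/(3*(n**2 + 7*n + 12))) − (0), i.e. 4*n*(-n - 1)/(3*(n**2 + 7*n + 12)).

S(n) = \frac{4 n \left(- n - 1\right)}{3 \left(n^{2} + 7 n + 12\right)}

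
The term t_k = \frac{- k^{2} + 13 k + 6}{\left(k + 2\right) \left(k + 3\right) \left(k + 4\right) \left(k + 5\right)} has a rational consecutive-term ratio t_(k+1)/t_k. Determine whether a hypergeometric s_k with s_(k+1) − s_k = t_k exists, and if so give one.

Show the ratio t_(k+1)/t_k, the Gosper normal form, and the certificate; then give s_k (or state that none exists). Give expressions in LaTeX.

t_(k+1)/t_k = (k + 2)*(13*k - (k + 1)**2 + 19)/((k + 6)*(-k**2 + 13*k + 6)).
Factor: A=k + 2; B=k + 6; C=k**2 - 13*k - 6.
Need (k + 2)·f(k+1) − (k + 5)·f(k) = k**2 - 13*k - 6.
Degrees (1,1,2) ⇒ d ≤ 3.
Coefficient equations give f(k) = -k*(k**2 + 15*k + 2)/6.
Certificate R = B(k−1)f/C = -k*(k + 5)*(k**2 + 15*k + 2)/(6*(k**2 - 13*k - 6)) gives s_k = k*(k**2 + 15*k + 2)/(6*(k + 2)*(k + 3)*(k + 4)).
Check: Δs_k = (-k**2 + 13*k + 6)/(k**4 + 14*k**3 + 71*k**2 + 154*k + 120). ✓

s_k = \frac{k \left(k^{2} + 15 k + 2\right)}{6 \left(k + 2\right) \left(k + 3\right) \left(k + 4\right)}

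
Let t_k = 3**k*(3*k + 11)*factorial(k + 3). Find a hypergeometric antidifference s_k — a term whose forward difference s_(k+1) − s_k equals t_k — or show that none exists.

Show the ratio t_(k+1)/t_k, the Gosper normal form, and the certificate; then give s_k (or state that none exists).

Compute t_(k+1)/t_k: get 3*(k + 4)*(3*k + 14)/(3*k + 11).
Take A(k)=3*k + 12, B(k)=1, C(k)=k + 11/3.
Solve (3*k + 12)·f(k+1) − (1)·f(k) = k + 11/3.
Degrees (1,0,1) ⇒ d ≤ 0.
Match coefficients ⇒ f(k) = 1/3.
So s_k = (B(k−1)f/C)·t_k = (1/(3*k + 11))·t_k = 3**k*factorial(k + 3).
Check: Δs_k = 3**k*(3*k + 11)*factorial(k + 3). ✓

s_k = 3**k*factorial(k + 3)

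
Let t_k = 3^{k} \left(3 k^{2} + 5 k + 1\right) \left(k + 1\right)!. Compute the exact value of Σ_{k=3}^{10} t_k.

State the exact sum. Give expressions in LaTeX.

Σ = 848536964350704

Ratio r(k) = 3*(3*k**3 + 17*k**2 + 31*k + 18)/(3*k**2 + 5*k + 1).
Gosper form: A/B · C(k+1)/C(k) with A=3*k + 6, B=1, C=k**2 + 5*k/3 + 1/3.
Key eq: (3*k + 6)·f(k+1) = (1)·f(k) + (k**2 + 5*k/3 + 1/3).
deg f ≤ 1 (via 1,0,2).
Solving with deg f ≤ 1: f(k) = (k - 1)/3.
R(k) = B(k−1)·f(k)/C(k) = (k - 1)/(3*k**2 + 5*k + 1); s_k = R·t_k = 3**k*(k - 1)*factorial(k + 1).
Δs = 3**k*(3*k**2 + 5*k + 1)*factorial(k + 1), as required.
Evaluate s at k=11 and k=3: 848536964352000 and 1296; difference 848536964350704.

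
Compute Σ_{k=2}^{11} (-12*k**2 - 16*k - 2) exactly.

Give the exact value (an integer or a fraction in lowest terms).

t_(k+1)/t_k = (6*k**2 + 20*k + 15)/(6*k**2 + 8*k + 1).
Normal form (A,B,C) = (1, 1, k**2 + 4*k/3 + 1/6).
Set up (1)·f(k+1) − (1)·f(k) − (k**2 + 4*k/3 + 1/6) = 0.
deg f ≤ 3 (via 0,0,2).
A polynomial solution: f(k) = k*(2*k**2 + k - 2)/6.
Certificate R = B(k−1)f/C = k*(2*k**2 + k - 2)/(6*k**2 + 8*k + 1) gives s_k = 2*k*(-2*k**2 - k + 2).
Check: Δs_k = -12*k**2 - 16*k - 2. ✓
Sum = s_(12) − s_(2); s_(12) = -7152, s_(2) = -32 ⇒ -7120.

Σ = -7120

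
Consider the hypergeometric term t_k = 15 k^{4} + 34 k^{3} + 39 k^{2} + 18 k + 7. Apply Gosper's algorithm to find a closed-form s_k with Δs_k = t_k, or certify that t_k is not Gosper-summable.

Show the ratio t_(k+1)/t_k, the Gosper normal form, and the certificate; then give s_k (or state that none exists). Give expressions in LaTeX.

s_k = k \left(3 k^{4} + k^{3} + k^{2} - 2 k + 4\right)

t_(k+1)/t_k = (15*k**4 + 94*k**3 + 231*k**2 + 258*k + 113)/(15*k**4 + 34*k**3 + 39*k**2 + 18*k + 7).
A = 1, B = 1, C = k**4 + 34*k**3/15 + 13*k**2/5 + 6*k/5 + 7/15.
Set up (1)·f(k+1) − (1)·f(k) − (k**4 + 34*k**3/15 + 13*k**2/5 + 6*k/5 + 7/15) = 0.
d = 5 from the (0,0,4) case.
A polynomial solution: f(k) = k*(3*k**4 + k**3 + k**2 - 2*k + 4)/15.
Certificate R = B(k−1)f/C = k*(3*k**4 + k**3 + k**2 - 2*k + 4)/(15*k**4 + 34*k**3 + 39*k**2 + 18*k + 7) gives s_k = k*(3*k**4 + k**3 + k**2 - 2*k + 4).
Check: Δs_k = 15*k**4 + 34*k**3 + 39*k**2 + 18*k + 7. ✓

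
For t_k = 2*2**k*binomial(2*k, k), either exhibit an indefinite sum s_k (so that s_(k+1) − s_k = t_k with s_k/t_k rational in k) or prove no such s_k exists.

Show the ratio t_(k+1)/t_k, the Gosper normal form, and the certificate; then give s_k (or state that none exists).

Step 1: r(k) = 4*(2*k + 1)/(k + 1).
So A=8*k + 4 and B=k + 1, with C=1.
Solve (8*k + 4)·f(k+1) − (k)·f(k) = 1.
Bound: deg f ≤ -1.
deg f ≤ -1 is impossible — no certificate.

none (Gosper's algorithm certifies no s_k)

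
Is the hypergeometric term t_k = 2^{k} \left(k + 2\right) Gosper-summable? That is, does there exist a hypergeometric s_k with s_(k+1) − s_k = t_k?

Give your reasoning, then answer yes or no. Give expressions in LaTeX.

Yes. s_k = 2^{k} k.

t_(k+1)/t_k = 2*(k + 3)/(k + 2).
Factor: A=2; B=1; C=k + 2.
Solve (2)·f(k+1) − (1)·f(k) = k + 2.
From deg A=0, deg B=0, deg C=1: d=1.
Match coefficients ⇒ f(k) = k.
Certificate R = B(k−1)f/C = k/(k + 2) gives s_k = 2**k*k.
Verify: 2**k*(k + 2) matches t_k.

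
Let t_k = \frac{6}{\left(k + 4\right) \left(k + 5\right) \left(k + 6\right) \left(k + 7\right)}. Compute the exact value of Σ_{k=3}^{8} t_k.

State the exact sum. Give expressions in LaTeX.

Σ = 53/16380

t_(k+1)/t_k = (k + 4)/(k + 8).
Normal form (A,B,C) = (k + 4, k + 8, 1).
Set up (k + 4)·f(k+1) − (k + 7)·f(k) − (1) = 0.
deg f ≤ 3 (via 1,1,0).
Solving with deg f ≤ 3: f(k) = k*(k**2 + 15*k + 74)/360.
Then R = B(k−1)f/C = k*(k + 7)*(k**2 + 15*k + 74)/360, so s_k = R(k)·t_k = k*(k**2 + 15*k + 74)/(60*(k + 4)*(k + 5)*(k + 6)).
Check: Δs_k = 6/(k**4 + 22*k**3 + 179*k**2 + 638*k + 840). ✓
Telescoping: Σ = s_(9) − s_(3) = 29/1820 − (4/315) = 53/16380.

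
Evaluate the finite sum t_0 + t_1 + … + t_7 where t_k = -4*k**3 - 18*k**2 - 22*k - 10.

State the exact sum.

Σ = -6352

Step 1: r(k) = (2*k**3 + 15*k**2 + 35*k + 27)/(2*k**3 + 9*k**2 + 11*k + 5).
So A=1 and B=1, with C=k**3 + 9*k**2/2 + 11*k/2 + 5/2.
f must satisfy (1)·f(k+1) − (1)·f(k) = k**3 + 9*k**2/2 + 11*k/2 + 5/2.
From deg A=0, deg B=0, deg C=3: d=4.
Solving with deg f ≤ 4: f(k) = k*(k**3 + 4*k**2 + 3*k + 2)/4.
Then R = B(k−1)f/C = k*(k**3 + 4*k**2 + 3*k + 2)/(2*(2*k**3 + 9*k**2 + 11*k + 5)), so s_k = R(k)·t_k = k*(-k**3 - 4*k**2 - 3*k - 2).
Check: Δs_k = -4*k**3 - 18*k**2 - 22*k - 10. ✓
Σ_(k=0)^(7) t_k = s_(8) − s_(0) = -6352 − (0) = -6352.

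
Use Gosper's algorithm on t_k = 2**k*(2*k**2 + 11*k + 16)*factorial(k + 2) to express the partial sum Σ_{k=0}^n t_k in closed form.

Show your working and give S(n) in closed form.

Ratio r(k) = 2*(2*k**3 + 21*k**2 + 74*k + 87)/(2*k**2 + 11*k + 16).
Factor: A=2*k + 6; B=1; C=k**2 + 11*k/2 + 8.
Key eq: (2*k + 6)·f(k+1) = (1)·f(k) + (k**2 + 11*k/2 + 8).
Degrees (1,0,2) ⇒ d ≤ 1.
Solving with deg f ≤ 1: f(k) = (k + 2)/2.
Certificate R = B(k−1)f/C = (k + 2)/(2*k**2 + 11*k + 16) gives s_k = 2**k*(k + 2)*factorial(k + 2).
Δs = 2**k*(2*k**2 + 11*k + 16)*factorial(k + 2), as required.
Σ_(k=0)^n t_k = s_(n+1) − s_(0) = (2**(n + 1)*(n + 3)*factorial(n + 3)) − (4), i.e. 2*2**n*n*factorial(n + 3) + 6*2**n*factorial(n + 3) - 4.

S(n) = 2*2**n*n*factorial(n + 3) + 6*2**n*factorial(n + 3) - 4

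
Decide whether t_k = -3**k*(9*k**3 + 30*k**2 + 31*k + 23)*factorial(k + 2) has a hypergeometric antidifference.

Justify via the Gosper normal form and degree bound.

Step 1: r(k) = 3*(9*k**4 + 84*k**3 + 289*k**2 + 447*k + 279)/(9*k**3 + 30*k**2 + 31*k + 23).
Factor: A=3*k + 9; B=1; C=k**3 + 10*k**2/3 + 31*k/9 + 23/9.
Solve (3*k + 9)·f(k+1) − (1)·f(k) = k**3 + 10*k**2/3 + 31*k/9 + 23/9.
From deg A=1, deg B=0, deg C=3: d=2.
Coefficient equations give f(k) = (3*k**2 - 4*k + 4)/9.
So s_k = (B(k−1)f/C)·t_k = ((3*k**2 - 4*k + 4)/(9*k**3 + 30*k**2 + 31*k + 23))·t_k = -3**k*(3*k**2 - 4*k + 4)*factorial(k + 2).
Verify: -3**k*(9*k**3 + 30*k**2 + 31*k + 23)*factorial(k + 2) matches t_k.

Yes. s_k = -3**k*(3*k**2 - 4*k + 4)*factorial(k + 2).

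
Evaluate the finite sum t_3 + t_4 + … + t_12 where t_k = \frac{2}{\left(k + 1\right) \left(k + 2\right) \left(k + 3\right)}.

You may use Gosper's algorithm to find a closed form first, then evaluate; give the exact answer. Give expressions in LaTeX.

t_(k+1)/t_k = (k + 1)/(k + 4).
Gosper form: A/B · C(k+1)/C(k) with A=k + 1, B=k + 4, C=1.
Need (k + 1)·f(k+1) − (k + 3)·f(k) = 1.
Degrees (1,1,0) ⇒ d ≤ 2.
Match coefficients ⇒ f(k) = k*(k + 3)/4.
So s_k = (B(k−1)f/C)·t_k = (k*(k + 3)**2/4)·t_k = k*(k + 3)/(2*(k + 1)*(k + 2)).
s_(k+1) − s_k = 2/(k**3 + 6*k**2 + 11*k + 6) = t_k.
Telescoping: Σ = s_(13) − s_(3) = 52/105 − (9/20) = 19/420.

Σ = 19/420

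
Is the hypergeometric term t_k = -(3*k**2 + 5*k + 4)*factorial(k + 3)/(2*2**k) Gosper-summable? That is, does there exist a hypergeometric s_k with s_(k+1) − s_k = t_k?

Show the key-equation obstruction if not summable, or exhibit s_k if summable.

r(k) = (k + 4)*(5*k + 3*(k + 1)**2 + 9)/(2*(3*k**2 + 5*k + 4)) after simplifying.
So A=k/2 + 2 and B=1, with C=k**2 + 5*k/3 + 4/3.
Solve (k/2 + 2)·f(k+1) − (1)·f(k) = k**2 + 5*k/3 + 4/3.
deg f ≤ 1 (via 1,0,2).
Coefficient equations give f(k) = 2*(3*k - 4)/3.
Certificate R = B(k−1)f/C = 2*(3*k - 4)/(3*k**2 + 5*k + 4) gives s_k = -(3*k - 4)*factorial(k + 3)/2**k.
Verify: -(3*k**2 + 5*k + 4)*factorial(k + 3)/(2*2**k) matches t_k.

Yes. s_k = -(3*k - 4)*factorial(k + 3)/2**k.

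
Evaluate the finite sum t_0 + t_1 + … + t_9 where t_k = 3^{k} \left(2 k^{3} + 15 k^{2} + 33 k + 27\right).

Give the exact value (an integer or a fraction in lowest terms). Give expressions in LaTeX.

The ratio is 3*(2*k**3 + 21*k**2 + 69*k + 77)/(2*k**3 + 15*k**2 + 33*k + 27).
A = 3, B = 1, C = k**3 + 15*k**2/2 + 33*k/2 + 27/2.
Set up (3)·f(k+1) − (1)·f(k) − (k**3 + 15*k**2/2 + 33*k/2 + 27/2) = 0.
Degrees (0,0,3) ⇒ d ≤ 3.
Coefficient equations give f(k) = (k**3 + 3*k**2 + 3*k + 3)/2.
Certificate R = B(k−1)f/C = (k**3 + 3*k**2 + 3*k + 3)/((2*k + 9)*(k**2 + 3*k + 3)) gives s_k = 3**k*(k**3 + 3*k**2 + 3*k + 3).
s_(k+1) − s_k = 3**k*(2*k**3 + 15*k**2 + 33*k + 27) = t_k.
Telescoping: Σ = s_(10) − s_(0) = 78712317 − (3) = 78712314.

Σ = 78712314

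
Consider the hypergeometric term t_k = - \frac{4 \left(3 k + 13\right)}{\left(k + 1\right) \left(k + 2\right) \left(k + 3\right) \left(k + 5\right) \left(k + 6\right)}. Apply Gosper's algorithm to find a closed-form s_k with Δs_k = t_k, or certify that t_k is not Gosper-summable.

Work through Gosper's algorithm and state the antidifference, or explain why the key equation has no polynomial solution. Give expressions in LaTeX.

Compute t_(k+1)/t_k: get (k + 1)*(k + 5)*(3*k + 16)/((k + 4)*(k + 7)*(3*k + 13)).
Factor: A=k + 1; B=k + 7; C=k**2 + 25*k/3 + 52/3.
f must satisfy (k + 1)·f(k+1) − (k + 6)·f(k) = k**2 + 25*k/3 + 52/3.
deg f ≤ 5 (via 1,1,2).
Solve for f: f(k) = k*(k + 3)*(k + 4)*(k**2 + 8*k + 17)/30 (degree 5 ≤ 5).
Get s_k = R·t_k = 2*k*(-k**2 - 8*k - 17)/(5*(k**3 + 8*k**2 + 17*k + 10)) with R(k) = B(k−1)f(k)/C(k) = k*(k + 3)*(k + 6)*(k**2 + 8*k + 17)/(10*(3*k + 13)).
Check: Δs_k = 4*(-3*k - 13)/(k**5 + 17*k**4 + 107*k**3 + 307*k**2 + 396*k + 180). ✓

s_k = \frac{2 k \left(- k^{2} - 8 k - 17\right)}{5 \left(k^{3} + 8 k^{2} + 17 k + 10\right)}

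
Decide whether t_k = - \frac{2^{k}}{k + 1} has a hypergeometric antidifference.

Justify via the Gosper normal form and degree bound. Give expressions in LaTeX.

No; the degree bound rules out any f.

The ratio is 2*(k + 1)/(k + 2).
Take A(k)=2*k + 2, B(k)=k + 2, C(k)=1.
Need (2*k + 2)·f(k+1) − (k + 1)·f(k) = 1.
Degrees (1,1,0) ⇒ d ≤ -1.
d = -1 < 0 ⇒ no nonzero polynomial f; not summable.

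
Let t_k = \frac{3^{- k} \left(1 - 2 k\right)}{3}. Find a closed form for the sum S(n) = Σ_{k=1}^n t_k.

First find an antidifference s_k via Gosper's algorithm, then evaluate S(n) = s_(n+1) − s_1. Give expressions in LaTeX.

S(n) = 3^{- n - 1} \left(- 3^{n} + n + 1\right)

Ratio r(k) = (2*k + 1)/(3*(2*k - 1)).
A = 1/3, B = 1, C = k - 1/2.
Solve (1/3)·f(k+1) − (1)·f(k) = k - 1/2.
deg f ≤ 1 (via 0,0,1).
A polynomial solution: f(k) = -3*k/2.
R(k) = B(k−1)·f(k)/C(k) = -3*k/(2*k - 1); s_k = R·t_k = k/3**k.
Δs = (1 - 2*k)/(3*3**k), as required.
Σ_(k=1)^n t_k = s_(n+1) − s_(1) = (3**(-n - 1)*(n + 1)) − (1/3), i.e. 3**(-n - 1)*(-3**n + n + 1).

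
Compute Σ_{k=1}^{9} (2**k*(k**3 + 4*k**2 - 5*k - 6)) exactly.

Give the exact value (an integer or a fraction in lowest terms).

Σ = 790532

r(k) = 2*(k**3 + 7*k**2 + 6*k - 6)/(k**3 + 4*k**2 - 5*k - 6) after simplifying.
A = 2, B = 1, C = k**3 + 4*k**2 - 5*k - 6.
Solve (2)·f(k+1) − (1)·f(k) = k**3 + 4*k**2 - 5*k - 6.
d = 3 from the (0,0,3) case.
Match coefficients ⇒ f(k) = k**3 - 2*k**2 - 3*k + 2.
So s_k = (B(k−1)f/C)·t_k = ((k**3 - 2*k**2 - 3*k + 2)/(k**3 + 4*k**2 - 5*k - 6))·t_k = 2**k*(k**3 - 2*k**2 - 3*k + 2).
Verify: 2**k*(k**3 + 4*k**2 - 5*k - 6) matches t_k.
Sum = s_(10) − s_(1); s_(10) = 790528, s_(1) = -4 ⇒ 790532.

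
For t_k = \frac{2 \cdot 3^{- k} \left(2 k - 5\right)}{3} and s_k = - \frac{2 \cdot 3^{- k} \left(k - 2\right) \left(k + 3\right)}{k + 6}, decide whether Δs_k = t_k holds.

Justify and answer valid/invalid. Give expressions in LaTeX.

Invalid: residual \frac{4 \cdot 3^{- k} \left(- k^{2} - 5 k + 18\right)}{k^{2} + 13 k + 42} ≠ 0.

s_(k+1) = -2*(k - 1)*(k + 4)/(3*3**k*(k + 7))
s_(k+1) − s_k = 2*(2*k**3 + 15*k**2 - 11*k - 102)/(3*3**k*(k**2 + 13*k + 42))
(s_(k+1) − s_k) − t_k = 4*(-k**2 - 5*k + 18)/(3**k*(k**2 + 13*k + 42))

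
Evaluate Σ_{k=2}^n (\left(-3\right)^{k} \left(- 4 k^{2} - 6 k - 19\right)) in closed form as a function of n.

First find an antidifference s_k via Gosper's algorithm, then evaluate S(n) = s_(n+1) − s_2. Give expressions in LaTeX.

S(n) = - 3 \left(-3\right)^{n} n^{2} - 6 \left(-3\right)^{n} n - 15 \left(-3\right)^{n} - 72

Step 1: r(k) = 3*(-4*k**2 - 14*k - 29)/(4*k**2 + 6*k + 19).
Factor: A=-3; B=1; C=k**2 + 3*k/2 + 19/4.
Need (-3)·f(k+1) − (1)·f(k) = k**2 + 3*k/2 + 19/4.
Bound: deg f ≤ 2.
Coefficient equations give f(k) = -(k**2 + 4)/4.
So s_k = (B(k−1)f/C)·t_k = (-(k**2 + 4)/(4*k**2 + 6*k + 19))·t_k = (-3)**k*(k**2 + 4).
Δs = (-3)**k*(-4*k**2 - 6*k - 19), as required.
s_(n+1) = (-3)**(n + 1)*(n**2 + 2*n + 5) and s_(2) = 72, so S(n) = -3*(-3)**n*n**2 - 6*(-3)**n*n - 15*(-3)**n - 72.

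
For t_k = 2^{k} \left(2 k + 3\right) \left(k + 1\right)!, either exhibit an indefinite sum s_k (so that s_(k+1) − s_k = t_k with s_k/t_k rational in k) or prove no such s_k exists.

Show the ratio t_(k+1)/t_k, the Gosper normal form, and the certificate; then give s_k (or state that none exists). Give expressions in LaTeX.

t_(k+1)/t_k = 2*(k + 2)*(2*k + 5)/(2*k + 3).
A = 2*k + 4, B = 1, C = k + 3/2.
f must satisfy (2*k + 4)·f(k+1) − (1)·f(k) = k + 3/2.
deg f ≤ 0 (via 1,0,1).
Solve for f: f(k) = 1/2 (degree 0 ≤ 0).
Then R = B(k−1)f/C = 1/(2*k + 3), so s_k = R(k)·t_k = 2**k*factorial(k + 1).
Verify: 2**k*(2*k + 3)*factorial(k + 1) matches t_k.

s_k = 2^{k} \left(k + 1\right)!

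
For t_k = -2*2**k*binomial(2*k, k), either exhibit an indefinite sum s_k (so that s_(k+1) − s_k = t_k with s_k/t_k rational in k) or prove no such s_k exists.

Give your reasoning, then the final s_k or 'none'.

none — t_k is not Gosper-summable

Step 1: r(k) = 4*(2*k + 1)/(k + 1).
Take A(k)=8*k + 4, B(k)=k + 1, C(k)=1.
Set up (8*k + 4)·f(k+1) − (k)·f(k) − (1) = 0.
Bound: deg f ≤ -1.
Bound -1 < 0, so the key equation has no polynomial solution.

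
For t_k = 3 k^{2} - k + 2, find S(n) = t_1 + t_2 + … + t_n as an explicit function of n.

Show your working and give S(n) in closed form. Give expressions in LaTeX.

S(n) = n \left(n^{2} + n + 2\right)

Step 1: r(k) = (-k + 3*(k + 1)**2 + 1)/(3*k**2 - k + 2).
So A=1 and B=1, with C=k**2 - k/3 + 2/3.
f must satisfy (1)·f(k+1) − (1)·f(k) = k**2 - k/3 + 2/3.
d = 3 from the (0,0,2) case.
Solving with deg f ≤ 3: f(k) = k*(k**2 - 2*k + 3)/3.
So s_k = (B(k−1)f/C)·t_k = (k*(k**2 - 2*k + 3)/(3*k**2 - k + 2))·t_k = k*(k**2 - 2*k + 3).
Verify: 3*k**2 - k + 2 matches t_k.
s_(n+1) = n**3 + n**2 + 2*n + 2 and s_(1) = 2, so S(n) = n*(n**2 + n + 2).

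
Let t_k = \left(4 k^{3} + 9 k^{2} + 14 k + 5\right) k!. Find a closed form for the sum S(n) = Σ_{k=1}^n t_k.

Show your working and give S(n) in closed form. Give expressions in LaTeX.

t_(k+1)/t_k = (4*k**4 + 25*k**3 + 65*k**2 + 76*k + 32)/(4*k**3 + 9*k**2 + 14*k + 5).
A = k + 1, B = 1, C = k**3 + 9*k**2/4 + 7*k/2 + 5/4.
Set up (k + 1)·f(k+1) − (1)·f(k) − (k**3 + 9*k**2/4 + 7*k/2 + 5/4) = 0.
d = 2 from the (1,0,3) case.
Solve for f: f(k) = (4*k**2 + k + 1)/4 (degree 2 ≤ 2).
Certificate R = B(k−1)f/C = (4*k**2 + k + 1)/(4*k**3 + 9*k**2 + 14*k + 5) gives s_k = (4*k**2 + k + 1)*factorial(k).
Δs = (4*k**3 + 9*k**2 + 14*k + 5)*factorial(k), as required.
Evaluate: s_(n+1) = (4*n**2 + 9*n + 6)*factorial(n + 1); subtract s_(1) = 6 ⇒ S(n) = 4*n**3*factorial(n) + 13*n**2*factorial(n) + 15*n*factorial(n) + 6*factorial(n) - 6.

S(n) = 4 n^{3} n! + 13 n^{2} n! + 15 n n! + 6 n! - 6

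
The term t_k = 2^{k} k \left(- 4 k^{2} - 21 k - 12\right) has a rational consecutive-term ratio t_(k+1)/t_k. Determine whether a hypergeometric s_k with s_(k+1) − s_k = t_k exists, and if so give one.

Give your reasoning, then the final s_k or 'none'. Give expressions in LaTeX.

s_k = 2^{k} \left(- 4 k^{3} + 3 k^{2} + 2\right)

t_(k+1)/t_k = 2*(4*k**3 + 33*k**2 + 66*k + 37)/(k*(4*k**2 + 21*k + 12)).
A = 2, B = 1, C = k**3 + 21*k**2/4 + 3*k.
Need (2)·f(k+1) − (1)·f(k) = k**3 + 21*k**2/4 + 3*k.
Bound: deg f ≤ 3.
A polynomial solution: f(k) = (4*k**3 - 3*k**2 - 2)/4.
Then R = B(k−1)f/C = (4*k**3 - 3*k**2 - 2)/(k*(4*k**2 + 21*k + 12)), so s_k = R(k)·t_k = 2**k*(-4*k**3 + 3*k**2 + 2).
Δs = 2**k*k*(-4*k**2 - 21*k - 12), as required.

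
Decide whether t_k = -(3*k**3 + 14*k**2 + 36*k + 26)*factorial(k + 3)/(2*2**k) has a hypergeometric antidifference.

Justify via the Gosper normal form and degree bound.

Yes. s_k = -(3*k**2 + 2*k + 3)*factorial(k + 3)/2**k.

Step 1: r(k) = (3*k**4 + 35*k**3 + 165*k**2 + 371*k + 316)/(2*(3*k**3 + 14*k**2 + 36*k + 26)).
Factor: A=k/2 + 2; B=1; C=k**3 + 14*k**2/3 + 12*k + 26/3.
Key eq: (k/2 + 2)·f(k+1) = (1)·f(k) + (k**3 + 14*k**2/3 + 12*k + 26/3).
Bound: deg f ≤ 2.
Solving with deg f ≤ 2: f(k) = 2*(3*k**2 + 2*k + 3)/3.
So s_k = (B(k−1)f/C)·t_k = (2*(3*k**2 + 2*k + 3)/(3*k**3 + 14*k**2 + 36*k + 26))·t_k = -(3*k**2 + 2*k + 3)*factorial(k + 3)/2**k.
Verify: -(3*k**3 + 14*k**2 + 36*k + 26)*factorial(k + 3)/(2*2**k) matches t_k.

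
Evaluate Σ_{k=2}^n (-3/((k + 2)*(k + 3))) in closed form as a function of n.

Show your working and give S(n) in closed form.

Compute t_(k+1)/t_k: get (k + 2)/(k + 4).
A = k + 2, B = k + 4, C = 1.
Key eq: (k + 2)·f(k+1) = (k + 3)·f(k) + (1).
deg f ≤ 1 (via 1,1,0).
A polynomial solution: f(k) = k/2.
R(k) = B(k−1)·f(k)/C(k) = k*(k + 3)/2; s_k = R·t_k = -3*k/(2*k + 4).
Δs = -3/(k**2 + 5*k + 6), as required.
s_(n+1) = 3*(-n - 1)/(2*(n + 3)) and s_(2) = -3/4, so S(n) = 3*(1 - n)/(4*(n + 3)).

S(n) = 3*(1 - n)/(4*(n + 3))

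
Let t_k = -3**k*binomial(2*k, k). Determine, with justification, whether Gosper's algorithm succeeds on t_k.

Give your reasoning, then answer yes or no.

No; the degree bound rules out any f.

t_(k+1)/t_k = 6*(2*k + 1)/(k + 1).
So A=12*k + 6 and B=k + 1, with C=1.
Key eq: (12*k + 6)·f(k+1) = (k)·f(k) + (1).
Degrees (1,1,0) ⇒ d ≤ -1.
deg f ≤ -1 is impossible — no certificate.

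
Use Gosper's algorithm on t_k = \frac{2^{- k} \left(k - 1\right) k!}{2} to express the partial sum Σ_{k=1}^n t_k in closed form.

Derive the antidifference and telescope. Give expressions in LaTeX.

The ratio is k*(k + 1)/(2*(k - 1)).
Normal form (A,B,C) = (k/2 + 1/2, 1, k - 1).
Solve (k/2 + 1/2)·f(k+1) − (1)·f(k) = k - 1.
d = 0 from the (1,0,1) case.
Coefficient equations give f(k) = 2.
Then R = B(k−1)f/C = 2/(k - 1), so s_k = R(k)·t_k = factorial(k)/2**k.
Verify: (k - 1)*factorial(k)/(2*2**k) matches t_k.
s_(n+1) = 2**(-n - 1)*factorial(n + 1) and s_(1) = 1/2, so S(n) = 2**(-n - 1)*(-2**n + n*factorial(n) + factorial(n)).

S(n) = 2^{- n - 1} \left(- 2^{n} + n n! + n!\right)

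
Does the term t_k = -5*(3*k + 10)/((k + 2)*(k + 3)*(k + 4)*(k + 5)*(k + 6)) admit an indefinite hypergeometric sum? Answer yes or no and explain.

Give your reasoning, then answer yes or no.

Yes. s_k = k*(-k**2 - 11*k - 38)/(8*(k**3 + 11*k**2 + 38*k + 40)).

t_(k+1)/t_k = (k + 2)*(3*k + 13)/((k + 7)*(3*k + 10)).
So A=k + 2 and B=k + 7, with C=k + 10/3.
Set up (k + 2)·f(k+1) − (k + 6)·f(k) − (k + 10/3) = 0.
deg f ≤ 4 (via 1,1,1).
A polynomial solution: f(k) = k*(k + 3)*(k**2 + 11*k + 38)/120.
So s_k = (B(k−1)f/C)·t_k = (k*(k + 3)*(k + 6)*(k**2 + 11*k + 38)/(40*(3*k + 10)))·t_k = k*(-k**2 - 11*k - 38)/(8*(k**3 + 11*k**2 + 38*k + 40)).
Verify: 5*(-3*k - 10)/(k**5 + 20*k**4 + 155*k**3 + 580*k**2 + 1044*k + 720) matches t_k.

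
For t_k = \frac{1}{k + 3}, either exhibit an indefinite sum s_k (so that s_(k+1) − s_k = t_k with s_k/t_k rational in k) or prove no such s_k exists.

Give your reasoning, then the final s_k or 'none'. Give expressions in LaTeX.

none (Gosper's algorithm certifies no s_k)

The ratio is (k + 3)/(k + 4).
Factor: A=k + 3; B=k + 4; C=1.
Need (k + 3)·f(k+1) − (k + 3)·f(k) = 1.
Degrees (1,1,0) ⇒ d ≤ 0.
f = c0 ⇒ A·f(k+1) − B(k−1)·f(k) − C = -1. The system {-1 = 0} is inconsistent; no antidifference.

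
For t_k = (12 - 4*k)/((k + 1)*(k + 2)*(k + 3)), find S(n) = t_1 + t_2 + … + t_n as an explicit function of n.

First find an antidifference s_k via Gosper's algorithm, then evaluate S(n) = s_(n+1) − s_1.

S(n) = 4*n/(n**2 + 5*n + 6)

Compute t_(k+1)/t_k: get (k - 2)*(k + 1)/((k - 3)*(k + 4)).
So A=k + 1 and B=k + 4, with C=k - 3.
f must satisfy (k + 1)·f(k+1) − (k + 3)·f(k) = k - 3.
d = 2 from the (1,1,1) case.
Solving with deg f ≤ 2: f(k) = -k*(k + 5)/2.
R(k) = B(k−1)·f(k)/C(k) = -k*(k + 3)*(k + 5)/(2*(k - 3)); s_k = R·t_k = 2*k*(k + 5)/((k + 1)*(k + 2)).
Δs = 4*(3 - k)/(k**3 + 6*k**2 + 11*k + 6), as required.
Evaluate: s_(n+1) = 2*(n**2 + 7*n + 6)/(n**2 + 5*n + 6); subtract s_(1) = 2 ⇒ S(n) = 4*n/(n**2 + 5*n + 6).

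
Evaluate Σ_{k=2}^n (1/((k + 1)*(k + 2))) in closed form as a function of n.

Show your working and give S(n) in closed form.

S(n) = (n - 1)/(3*(n + 2))

The ratio is (k + 1)/(k + 3).
Take A(k)=k + 1, B(k)=k + 3, C(k)=1.
f must satisfy (k + 1)·f(k+1) − (k + 2)·f(k) = 1.
From deg A=1, deg B=1, deg C=0: d=1.
Solving with deg f ≤ 1: f(k) = k.
R(k) = B(k−1)·f(k)/C(k) = k*(k + 2); s_k = R·t_k = k/(k + 1).
Verify: 1/(k**2 + 3*k + 2) matches t_k.
Telescope: S(n) = s_(n+1) − s_(2) = (n + 1)/(n + 2) − (2/3) = (n - 1)/(3*(n + 2)).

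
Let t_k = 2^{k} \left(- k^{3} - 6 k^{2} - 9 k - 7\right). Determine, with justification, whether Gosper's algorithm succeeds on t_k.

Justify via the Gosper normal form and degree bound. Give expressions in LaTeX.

The ratio is 2*(k**3 + 9*k**2 + 24*k + 23)/(k**3 + 6*k**2 + 9*k + 7).
A = 2, B = 1, C = k**3 + 6*k**2 + 9*k + 7.
Key eq: (2)·f(k+1) = (1)·f(k) + (k**3 + 6*k**2 + 9*k + 7).
Bound: deg f ≤ 3.
A polynomial solution: f(k) = k**3 + 3*k - 1.
Certificate R = B(k−1)f/C = (k**3 + 3*k - 1)/(k**3 + 6*k**2 + 9*k + 7) gives s_k = 2**k*(-k**3 - 3*k + 1).
Δs = 2**k*(k**3 - 3*k - 2*(k + 1)**3 - 5), as required.

Yes. s_k = 2^{k} \left(- k^{3} - 3 k + 1\right).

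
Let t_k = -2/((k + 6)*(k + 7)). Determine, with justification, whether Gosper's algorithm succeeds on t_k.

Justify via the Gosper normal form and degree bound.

r(k) = (k + 6)/(k + 8) after simplifying.
Normal form (A,B,C) = (k + 6, k + 8, 1).
Key eq: (k + 6)·f(k+1) = (k + 7)·f(k) + (1).
d = 1 from the (1,1,0) case.
Match coefficients ⇒ f(k) = k/6.
So s_k = (B(k−1)f/C)·t_k = (k*(k + 7)/6)·t_k = -k/(3*k + 18).
s_(k+1) − s_k = -2/(k**2 + 13*k + 42) = t_k.

Yes. s_k = -k/(3*k + 18).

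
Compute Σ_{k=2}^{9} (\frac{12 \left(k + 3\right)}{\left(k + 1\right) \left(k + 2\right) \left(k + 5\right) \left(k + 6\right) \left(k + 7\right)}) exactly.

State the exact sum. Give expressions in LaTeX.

Σ = 103/4620

r(k) = (k + 1)*(k + 4)*(k + 5)/((k + 3)**2*(k + 8)) after simplifying.
Normal form (A,B,C) = (k + 1, k + 8, k**3 + 10*k**2 + 33*k + 36).
f must satisfy (k + 1)·f(k+1) − (k + 7)·f(k) = k**3 + 10*k**2 + 33*k + 36.
Degrees (1,1,3) ⇒ d ≤ 6.
Solve for f: f(k) = k*(k + 2)*(k + 3)*(k + 4)*(k**2 + 12*k + 41)/90 (degree 6 ≤ 6).
Certificate R = B(k−1)f/C = k*(k + 2)*(k + 7)*(k**2 + 12*k + 41)/(90*(k + 3)) gives s_k = 2*k*(k**2 + 12*k + 41)/(15*(k**3 + 12*k**2 + 41*k + 30)).
s_(k+1) − s_k = 12*(k + 3)/(k**5 + 21*k**4 + 163*k**3 + 567*k**2 + 844*k + 420) = t_k.
Telescoping: Σ = s_(10) − s_(2) = 29/220 − (23/210) = 103/4620.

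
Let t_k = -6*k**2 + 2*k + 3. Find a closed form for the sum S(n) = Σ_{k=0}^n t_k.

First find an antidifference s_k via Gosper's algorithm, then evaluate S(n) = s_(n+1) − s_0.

r(k) = (6*k**2 + 10*k + 1)/(6*k**2 - 2*k - 3) after simplifying.
Normal form (A,B,C) = (1, 1, k**2 - k/3 - 1/2).
Solve (1)·f(k+1) − (1)·f(k) = k**2 - k/3 - 1/2.
d = 3 from the (0,0,2) case.
Solving with deg f ≤ 3: f(k) = k*(2*k**2 - 4*k - 1)/6.
R(k) = B(k−1)·f(k)/C(k) = k*(2*k**2 - 4*k - 1)/(6*k**2 - 2*k - 3); s_k = R·t_k = k*(-2*k**2 + 4*k + 1).
Verify: -6*k**2 + 2*k + 3 matches t_k.
Σ_(k=0)^n t_k = s_(n+1) − s_(0) = (-2*n**3 - 2*n**2 + 3*n + 3) − (0), i.e. -2*n**3 - 2*n**2 + 3*n + 3.

S(n) = -2*n**3 - 2*n**2 + 3*n + 3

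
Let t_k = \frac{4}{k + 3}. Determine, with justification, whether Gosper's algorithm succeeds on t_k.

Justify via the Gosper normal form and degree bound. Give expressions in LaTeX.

No — key equation has no polynomial f.

Step 1: r(k) = (k + 3)/(k + 4).
A = k + 3, B = k + 4, C = 1.
Set up (k + 3)·f(k+1) − (k + 3)·f(k) − (1) = 0.
From deg A=1, deg B=1, deg C=0: d=0.
Put f(k) = c0: A·f(k+1) − B(k−1)·f(k) − C = -1; need -1 = 0 — inconsistent ⇒ no f, not summable.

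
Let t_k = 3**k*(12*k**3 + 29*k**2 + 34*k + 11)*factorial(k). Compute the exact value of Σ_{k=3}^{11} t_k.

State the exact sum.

Step 1: r(k) = 3*(12*k**4 + 77*k**3 + 193*k**2 + 214*k + 86)/(12*k**3 + 29*k**2 + 34*k + 11).
Take A(k)=3*k + 3, B(k)=1, C(k)=k**3 + 29*k**2/12 + 17*k/6 + 11/12.
Solve (3*k + 3)·f(k+1) − (1)·f(k) = k**3 + 29*k**2/12 + 17*k/6 + 11/12.
d = 2 from the (1,0,3) case.
Solve for f: f(k) = (4*k**2 - k + 1)/12 (degree 2 ≤ 2).
So s_k = (B(k−1)f/C)·t_k = ((4*k**2 - k + 1)/(12*k**3 + 29*k**2 + 34*k + 11))·t_k = 3**k*(4*k**2 - k + 1)*factorial(k).
Δs = 3**k*(12*k**3 + 29*k**2 + 34*k + 11)*factorial(k), as required.
Evaluate s at k=12 and k=3: 143827015457664000 and 5508; difference 143827015457658492.

Σ = 143827015457658492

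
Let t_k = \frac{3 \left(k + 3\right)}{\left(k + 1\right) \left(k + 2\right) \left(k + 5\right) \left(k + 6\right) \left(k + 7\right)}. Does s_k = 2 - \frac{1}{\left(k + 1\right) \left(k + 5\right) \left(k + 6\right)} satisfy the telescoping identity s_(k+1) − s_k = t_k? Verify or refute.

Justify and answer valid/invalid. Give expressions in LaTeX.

s_(k+1) = 2 - 1/((k + 2)*(k + 6)*(k + 7))
s_(k+1) − s_k = 3*(k + 3)/(k**5 + 21*k**4 + 163*k**3 + 567*k**2 + 844*k + 420)
(s_(k+1) − s_k) − t_k = 0

Valid — Δs_k = t_k.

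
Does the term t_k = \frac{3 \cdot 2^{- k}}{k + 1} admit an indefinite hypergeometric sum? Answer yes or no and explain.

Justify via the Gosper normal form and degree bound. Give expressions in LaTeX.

Ratio r(k) = (k + 1)/(2*(k + 2)).
Normal form (A,B,C) = (k/2 + 1/2, k + 2, 1).
Need (k/2 + 1/2)·f(k+1) − (k + 1)·f(k) = 1.
Bound: deg f ≤ -1.
Bound -1 < 0, so the key equation has no polynomial solution.

No — negative degree bound, so no certificate f.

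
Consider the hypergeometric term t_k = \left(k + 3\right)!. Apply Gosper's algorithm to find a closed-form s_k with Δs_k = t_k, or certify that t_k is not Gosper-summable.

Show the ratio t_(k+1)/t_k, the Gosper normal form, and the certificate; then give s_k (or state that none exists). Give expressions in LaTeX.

Ratio r(k) = k + 4.
So A=k + 4 and B=1, with C=1.
Need (k + 4)·f(k+1) − (1)·f(k) = 1.
Bound: deg f ≤ -1.
Bound -1 < 0, so the key equation has no polynomial solution.

not Gosper-summable; s_k does not exist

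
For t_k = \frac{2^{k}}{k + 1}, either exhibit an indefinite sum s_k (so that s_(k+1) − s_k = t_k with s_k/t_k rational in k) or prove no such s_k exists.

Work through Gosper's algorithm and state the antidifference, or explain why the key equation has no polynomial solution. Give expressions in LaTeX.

Ratio r(k) = 2*(k + 1)/(k + 2).
A = 2*k + 2, B = k + 2, C = 1.
Key eq: (2*k + 2)·f(k+1) = (k + 1)·f(k) + (1).
deg f ≤ -1 (via 1,1,0).
Bound -1 < 0, so the key equation has no polynomial solution.

none — t_k is not Gosper-summable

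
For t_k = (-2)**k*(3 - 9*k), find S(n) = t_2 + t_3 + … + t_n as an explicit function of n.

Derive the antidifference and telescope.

Compute t_(k+1)/t_k: get 2*(-3*k - 2)/(3*k - 1).
So A=-2 and B=1, with C=k - 1/3.
Set up (-2)·f(k+1) − (1)·f(k) − (k - 1/3) = 0.
From deg A=0, deg B=0, deg C=1: d=1.
Match coefficients ⇒ f(k) = -(k - 1)/3.
Certificate R = B(k−1)f/C = -(k - 1)/(3*k - 1) gives s_k = 3*(-2)**k*(k - 1).
Verify: (-2)**k*(3 - 9*k) matches t_k.
Σ_(k=2)^n t_k = s_(n+1) − s_(2) = (3*(-2)**(n + 1)*n) − (12), i.e. -6*(-2)**n*n - 12.

S(n) = -6*(-2)**n*n - 12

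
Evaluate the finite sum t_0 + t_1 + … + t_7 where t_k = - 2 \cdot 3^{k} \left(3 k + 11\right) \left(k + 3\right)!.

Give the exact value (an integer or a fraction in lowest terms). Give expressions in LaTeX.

The ratio is 3*(k + 4)*(3*k + 14)/(3*k + 11).
Factor: A=3*k + 12; B=1; C=k + 11/3.
Set up (3*k + 12)·f(k+1) − (1)·f(k) − (k + 11/3) = 0.
Degrees (1,0,1) ⇒ d ≤ 0.
A polynomial solution: f(k) = 1/3.
R(k) = B(k−1)·f(k)/C(k) = 1/(3*k + 11); s_k = R·t_k = -2*3**k*factorial(k + 3).
Verify: -2*3**k*(3*k + 11)*factorial(k + 3) matches t_k.
Telescoping: Σ = s_(8) − s_(0) = -523788249600 − (-12) = -523788249588.

Σ = -523788249588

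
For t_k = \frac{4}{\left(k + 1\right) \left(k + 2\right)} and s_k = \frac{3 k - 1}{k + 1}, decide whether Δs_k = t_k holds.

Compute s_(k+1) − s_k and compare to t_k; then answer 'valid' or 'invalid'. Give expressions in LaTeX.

valid (s_(k+1) − s_k reduces to t_k)

s_(k+1) = (3*k + 2)/(k + 2)
s_(k+1) − s_k = 4/(k**2 + 3*k + 2)
(s_(k+1) − s_k) − t_k = 0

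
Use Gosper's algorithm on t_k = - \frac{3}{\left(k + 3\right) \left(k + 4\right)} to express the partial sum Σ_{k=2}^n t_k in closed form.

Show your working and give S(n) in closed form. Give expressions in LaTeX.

Ratio r(k) = (k + 3)/(k + 5).
Take A(k)=k + 3, B(k)=k + 5, C(k)=1.
Need (k + 3)·f(k+1) − (k + 4)·f(k) = 1.
Bound: deg f ≤ 1.
Solve for f: f(k) = k/3 (degree 1 ≤ 1).
So s_k = (B(k−1)f/C)·t_k = (k*(k + 4)/3)·t_k = -k/(k + 3).
Δs = -3/(k**2 + 7*k + 12), as required.
Evaluate: s_(n+1) = (-n - 1)/(n + 4); subtract s_(2) = -2/5 ⇒ S(n) = 3*(1 - n)/(5*(n + 4)).

S(n) = \frac{3 \left(1 - n\right)}{5 \left(n + 4\right)}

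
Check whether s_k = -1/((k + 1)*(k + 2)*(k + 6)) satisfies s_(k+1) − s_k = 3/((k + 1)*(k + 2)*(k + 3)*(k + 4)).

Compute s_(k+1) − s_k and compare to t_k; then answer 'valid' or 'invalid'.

s_(k+1) = -1/((k + 2)*(k + 3)*(k + 7))
s_(k+1) − s_k = 3*(k + 5)/(k**5 + 19*k**4 + 131*k**3 + 401*k**2 + 540*k + 252)
(s_(k+1) − s_k) − t_k = 6*(-2*k - 11)/(k**6 + 23*k**5 + 207*k**4 + 925*k**3 + 2144*k**2 + 2412*k + 1008)

Invalid: residual 6*(-2*k - 11)/(k**6 + 23*k**5 + 207*k**4 + 925*k**3 + 2144*k**2 + 2412*k + 1008) ≠ 0.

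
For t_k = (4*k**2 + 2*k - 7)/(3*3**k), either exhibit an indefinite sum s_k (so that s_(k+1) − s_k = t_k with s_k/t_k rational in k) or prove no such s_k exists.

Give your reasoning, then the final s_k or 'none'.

s_k = (-2*k**2 - 3*k + 1)/3**k

Step 1: r(k) = (4*k**2 + 10*k - 1)/(3*(4*k**2 + 2*k - 7)).
Normal form (A,B,C) = (1/3, 1, k**2 + k/2 - 7/4).
Set up (1/3)·f(k+1) − (1)·f(k) − (k**2 + k/2 - 7/4) = 0.
From deg A=0, deg B=0, deg C=2: d=2.
Solving with deg f ≤ 2: f(k) = -3*(2*k**2 + 3*k - 1)/4.
Then R = B(k−1)f/C = -3*(2*k**2 + 3*k - 1)/(4*k**2 + 2*k - 7), so s_k = R(k)·t_k = (-2*k**2 - 3*k + 1)/3**k.
s_(k+1) − s_k = (4*k**2 + 2*k - 7)/(3*3**k) = t_k.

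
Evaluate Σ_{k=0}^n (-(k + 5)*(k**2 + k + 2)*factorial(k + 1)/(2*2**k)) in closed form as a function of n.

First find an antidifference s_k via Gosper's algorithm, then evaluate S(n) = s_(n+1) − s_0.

S(n) = -2**(-n - 1)*(2**(n + 2) + n**4*factorial(n) + 9*n**3*factorial(n) + 23*n**2*factorial(n) + 21*n*factorial(n) + 6*factorial(n))

Compute t_(k+1)/t_k: get (k + 2)*(k + 6)*(k + (k + 1)**2 + 3)/(2*(k + 5)*(k**2 + k + 2)).
So A=k/2 + 1 and B=1, with C=k**3 + 6*k**2 + 7*k + 10.
f must satisfy (k/2 + 1)·f(k+1) − (1)·f(k) = k**3 + 6*k**2 + 7*k + 10.
Degrees (1,0,3) ⇒ d ≤ 2.
Match coefficients ⇒ f(k) = 2*(k**2 + 4*k - 2).
R(k) = B(k−1)·f(k)/C(k) = 2*(k**2 + 4*k - 2)/((k + 5)*(k**2 + k + 2)); s_k = R·t_k = -(k**2 + 4*k - 2)*factorial(k + 1)/2**k.
Check: Δs_k = -(k + 5)*(k**2 + k + 2)*factorial(k + 1)/(2*2**k). ✓
Σ_(k=0)^n t_k = s_(n+1) − s_(0) = (-2**(-n - 1)*(n**2 + 6*n + 3)*factorial(n + 2)) − (2), i.e. -2**(-n - 1)*(2**(n + 2) + n**4*factorial(n) + 9*n**3*factorial(n) + 23*n**2*factorial(n) + 21*n*factorial(n) + 6*factorial(n)).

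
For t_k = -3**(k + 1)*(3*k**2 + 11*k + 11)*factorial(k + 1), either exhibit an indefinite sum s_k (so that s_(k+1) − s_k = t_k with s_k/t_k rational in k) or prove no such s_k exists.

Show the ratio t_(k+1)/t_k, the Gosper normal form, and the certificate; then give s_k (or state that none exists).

Ratio r(k) = 3*(3*k**3 + 23*k**2 + 59*k + 50)/(3*k**2 + 11*k + 11).
So A=3*k + 6 and B=1, with C=k**2 + 11*k/3 + 11/3.
Solve (3*k + 6)·f(k+1) − (1)·f(k) = k**2 + 11*k/3 + 11/3.
deg f ≤ 1 (via 1,0,2).
Coefficient equations give f(k) = (k + 1)/3.
R(k) = B(k−1)·f(k)/C(k) = (k + 1)/(3*k**2 + 11*k + 11); s_k = R·t_k = -3**(k + 1)*(k + 1)*factorial(k + 1).
s_(k+1) − s_k = -3**(k + 1)*(3*k**2 + 11*k + 11)*factorial(k + 1) = t_k.

s_k = -3**(k + 1)*(k + 1)*factorial(k + 1)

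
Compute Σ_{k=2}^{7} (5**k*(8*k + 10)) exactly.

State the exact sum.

Σ = 6249900

Step 1: r(k) = 5*(4*k + 9)/(4*k + 5).
So A=5 and B=1, with C=k + 5/4.
Need (5)·f(k+1) − (1)·f(k) = k + 5/4.
d = 1 from the (0,0,1) case.
Solve for f: f(k) = k/4 (degree 1 ≤ 1).
Get s_k = R·t_k = 2*5**k*k with R(k) = B(k−1)f(k)/C(k) = k/(4*k + 5).
s_(k+1) − s_k = 5**k*(8*k + 10) = t_k.
Σ_(k=2)^(7) t_k = s_(8) − s_(2) = 6250000 − (100) = 6249900.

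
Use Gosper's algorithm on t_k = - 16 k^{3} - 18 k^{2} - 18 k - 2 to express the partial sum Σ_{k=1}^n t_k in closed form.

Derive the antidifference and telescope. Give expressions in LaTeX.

Ratio r(k) = (8*k**3 + 33*k**2 + 51*k + 27)/(8*k**3 + 9*k**2 + 9*k + 1).
Normal form (A,B,C) = (1, 1, k**3 + 9*k**2/8 + 9*k/8 + 1/8).
Need (1)·f(k+1) − (1)·f(k) = k**3 + 9*k**2/8 + 9*k/8 + 1/8.
Degrees (0,0,3) ⇒ d ≤ 4.
A polynomial solution: f(k) = k*(2*k**3 - k**2 + 2*k - 2)/8.
R(k) = B(k−1)·f(k)/C(k) = k*(2*k**3 - k**2 + 2*k - 2)/((8*k + 1)*(k**2 + k + 1)); s_k = R·t_k = 2*k*(-2*k**3 + k**2 - 2*k + 2).
s_(k+1) − s_k = -16*k**3 - 18*k**2 - 18*k - 2 = t_k.
Telescope: S(n) = s_(n+1) − s_(1) = -4*n**4 - 14*n**3 - 22*n**2 - 14*n - 2 − (-2) = 2*n*(-2*n**3 - 7*n**2 - 11*n - 7).

S(n) = 2 n \left(- 2 n^{3} - 7 n^{2} - 11 n - 7\right)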